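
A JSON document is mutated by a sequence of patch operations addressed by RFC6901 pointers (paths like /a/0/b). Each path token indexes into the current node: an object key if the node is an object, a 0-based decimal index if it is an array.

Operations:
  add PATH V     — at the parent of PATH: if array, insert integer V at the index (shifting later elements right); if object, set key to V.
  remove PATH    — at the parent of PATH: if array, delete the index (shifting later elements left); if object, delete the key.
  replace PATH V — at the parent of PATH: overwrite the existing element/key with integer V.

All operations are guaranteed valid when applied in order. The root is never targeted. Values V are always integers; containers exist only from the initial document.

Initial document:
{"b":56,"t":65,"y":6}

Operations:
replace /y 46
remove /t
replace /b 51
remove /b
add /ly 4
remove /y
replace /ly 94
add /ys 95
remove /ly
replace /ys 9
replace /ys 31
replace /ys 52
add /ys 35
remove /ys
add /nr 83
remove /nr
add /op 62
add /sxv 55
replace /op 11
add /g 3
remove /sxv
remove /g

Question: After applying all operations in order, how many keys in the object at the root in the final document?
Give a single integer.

Answer: 1

Derivation:
After op 1 (replace /y 46): {"b":56,"t":65,"y":46}
After op 2 (remove /t): {"b":56,"y":46}
After op 3 (replace /b 51): {"b":51,"y":46}
After op 4 (remove /b): {"y":46}
After op 5 (add /ly 4): {"ly":4,"y":46}
After op 6 (remove /y): {"ly":4}
After op 7 (replace /ly 94): {"ly":94}
After op 8 (add /ys 95): {"ly":94,"ys":95}
After op 9 (remove /ly): {"ys":95}
After op 10 (replace /ys 9): {"ys":9}
After op 11 (replace /ys 31): {"ys":31}
After op 12 (replace /ys 52): {"ys":52}
After op 13 (add /ys 35): {"ys":35}
After op 14 (remove /ys): {}
After op 15 (add /nr 83): {"nr":83}
After op 16 (remove /nr): {}
After op 17 (add /op 62): {"op":62}
After op 18 (add /sxv 55): {"op":62,"sxv":55}
After op 19 (replace /op 11): {"op":11,"sxv":55}
After op 20 (add /g 3): {"g":3,"op":11,"sxv":55}
After op 21 (remove /sxv): {"g":3,"op":11}
After op 22 (remove /g): {"op":11}
Size at the root: 1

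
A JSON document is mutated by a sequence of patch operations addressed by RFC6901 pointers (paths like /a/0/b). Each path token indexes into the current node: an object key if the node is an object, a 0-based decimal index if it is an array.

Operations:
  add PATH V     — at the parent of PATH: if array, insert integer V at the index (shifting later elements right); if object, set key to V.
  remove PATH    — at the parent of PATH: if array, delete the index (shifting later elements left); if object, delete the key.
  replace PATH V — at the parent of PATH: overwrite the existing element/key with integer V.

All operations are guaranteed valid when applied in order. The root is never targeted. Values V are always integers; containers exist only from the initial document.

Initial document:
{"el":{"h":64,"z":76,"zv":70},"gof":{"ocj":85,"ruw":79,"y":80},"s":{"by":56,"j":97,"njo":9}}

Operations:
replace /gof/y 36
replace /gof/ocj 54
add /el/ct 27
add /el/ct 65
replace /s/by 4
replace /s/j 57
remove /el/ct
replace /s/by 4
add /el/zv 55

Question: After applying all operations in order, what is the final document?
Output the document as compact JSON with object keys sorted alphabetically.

After op 1 (replace /gof/y 36): {"el":{"h":64,"z":76,"zv":70},"gof":{"ocj":85,"ruw":79,"y":36},"s":{"by":56,"j":97,"njo":9}}
After op 2 (replace /gof/ocj 54): {"el":{"h":64,"z":76,"zv":70},"gof":{"ocj":54,"ruw":79,"y":36},"s":{"by":56,"j":97,"njo":9}}
After op 3 (add /el/ct 27): {"el":{"ct":27,"h":64,"z":76,"zv":70},"gof":{"ocj":54,"ruw":79,"y":36},"s":{"by":56,"j":97,"njo":9}}
After op 4 (add /el/ct 65): {"el":{"ct":65,"h":64,"z":76,"zv":70},"gof":{"ocj":54,"ruw":79,"y":36},"s":{"by":56,"j":97,"njo":9}}
After op 5 (replace /s/by 4): {"el":{"ct":65,"h":64,"z":76,"zv":70},"gof":{"ocj":54,"ruw":79,"y":36},"s":{"by":4,"j":97,"njo":9}}
After op 6 (replace /s/j 57): {"el":{"ct":65,"h":64,"z":76,"zv":70},"gof":{"ocj":54,"ruw":79,"y":36},"s":{"by":4,"j":57,"njo":9}}
After op 7 (remove /el/ct): {"el":{"h":64,"z":76,"zv":70},"gof":{"ocj":54,"ruw":79,"y":36},"s":{"by":4,"j":57,"njo":9}}
After op 8 (replace /s/by 4): {"el":{"h":64,"z":76,"zv":70},"gof":{"ocj":54,"ruw":79,"y":36},"s":{"by":4,"j":57,"njo":9}}
After op 9 (add /el/zv 55): {"el":{"h":64,"z":76,"zv":55},"gof":{"ocj":54,"ruw":79,"y":36},"s":{"by":4,"j":57,"njo":9}}

Answer: {"el":{"h":64,"z":76,"zv":55},"gof":{"ocj":54,"ruw":79,"y":36},"s":{"by":4,"j":57,"njo":9}}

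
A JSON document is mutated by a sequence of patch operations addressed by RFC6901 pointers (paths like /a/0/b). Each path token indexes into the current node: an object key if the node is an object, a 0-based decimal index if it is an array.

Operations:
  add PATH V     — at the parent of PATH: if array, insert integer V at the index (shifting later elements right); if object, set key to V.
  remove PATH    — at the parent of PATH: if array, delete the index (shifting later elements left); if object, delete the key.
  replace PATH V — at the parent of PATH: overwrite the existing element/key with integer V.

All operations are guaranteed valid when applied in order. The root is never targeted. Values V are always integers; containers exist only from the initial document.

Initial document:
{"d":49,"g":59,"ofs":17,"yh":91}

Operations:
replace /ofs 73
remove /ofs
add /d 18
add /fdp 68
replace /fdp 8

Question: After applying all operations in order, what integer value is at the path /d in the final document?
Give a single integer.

Answer: 18

Derivation:
After op 1 (replace /ofs 73): {"d":49,"g":59,"ofs":73,"yh":91}
After op 2 (remove /ofs): {"d":49,"g":59,"yh":91}
After op 3 (add /d 18): {"d":18,"g":59,"yh":91}
After op 4 (add /fdp 68): {"d":18,"fdp":68,"g":59,"yh":91}
After op 5 (replace /fdp 8): {"d":18,"fdp":8,"g":59,"yh":91}
Value at /d: 18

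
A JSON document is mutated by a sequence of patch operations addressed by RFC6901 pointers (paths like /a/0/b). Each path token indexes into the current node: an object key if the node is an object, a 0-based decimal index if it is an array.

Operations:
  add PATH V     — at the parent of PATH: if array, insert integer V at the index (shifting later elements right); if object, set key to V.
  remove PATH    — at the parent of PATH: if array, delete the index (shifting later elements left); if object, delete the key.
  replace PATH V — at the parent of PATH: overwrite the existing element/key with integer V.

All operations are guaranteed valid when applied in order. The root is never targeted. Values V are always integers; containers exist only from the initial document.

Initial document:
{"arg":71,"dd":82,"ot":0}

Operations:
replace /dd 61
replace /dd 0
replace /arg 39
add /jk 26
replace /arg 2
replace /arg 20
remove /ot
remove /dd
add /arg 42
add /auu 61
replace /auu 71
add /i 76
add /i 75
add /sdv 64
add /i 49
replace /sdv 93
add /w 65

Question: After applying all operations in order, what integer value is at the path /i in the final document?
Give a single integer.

After op 1 (replace /dd 61): {"arg":71,"dd":61,"ot":0}
After op 2 (replace /dd 0): {"arg":71,"dd":0,"ot":0}
After op 3 (replace /arg 39): {"arg":39,"dd":0,"ot":0}
After op 4 (add /jk 26): {"arg":39,"dd":0,"jk":26,"ot":0}
After op 5 (replace /arg 2): {"arg":2,"dd":0,"jk":26,"ot":0}
After op 6 (replace /arg 20): {"arg":20,"dd":0,"jk":26,"ot":0}
After op 7 (remove /ot): {"arg":20,"dd":0,"jk":26}
After op 8 (remove /dd): {"arg":20,"jk":26}
After op 9 (add /arg 42): {"arg":42,"jk":26}
After op 10 (add /auu 61): {"arg":42,"auu":61,"jk":26}
After op 11 (replace /auu 71): {"arg":42,"auu":71,"jk":26}
After op 12 (add /i 76): {"arg":42,"auu":71,"i":76,"jk":26}
After op 13 (add /i 75): {"arg":42,"auu":71,"i":75,"jk":26}
After op 14 (add /sdv 64): {"arg":42,"auu":71,"i":75,"jk":26,"sdv":64}
After op 15 (add /i 49): {"arg":42,"auu":71,"i":49,"jk":26,"sdv":64}
After op 16 (replace /sdv 93): {"arg":42,"auu":71,"i":49,"jk":26,"sdv":93}
After op 17 (add /w 65): {"arg":42,"auu":71,"i":49,"jk":26,"sdv":93,"w":65}
Value at /i: 49

Answer: 49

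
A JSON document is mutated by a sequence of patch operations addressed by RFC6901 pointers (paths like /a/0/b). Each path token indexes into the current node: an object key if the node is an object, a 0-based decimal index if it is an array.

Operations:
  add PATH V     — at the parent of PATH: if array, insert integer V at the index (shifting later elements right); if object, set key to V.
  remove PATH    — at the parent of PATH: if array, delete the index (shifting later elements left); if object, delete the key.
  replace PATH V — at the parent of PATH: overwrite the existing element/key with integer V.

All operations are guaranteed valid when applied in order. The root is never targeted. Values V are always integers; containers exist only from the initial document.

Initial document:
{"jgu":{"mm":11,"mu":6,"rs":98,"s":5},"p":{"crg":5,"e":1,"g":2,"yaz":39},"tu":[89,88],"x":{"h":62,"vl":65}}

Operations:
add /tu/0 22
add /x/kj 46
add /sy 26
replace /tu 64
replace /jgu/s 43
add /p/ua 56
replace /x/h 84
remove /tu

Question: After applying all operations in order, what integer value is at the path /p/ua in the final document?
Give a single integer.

After op 1 (add /tu/0 22): {"jgu":{"mm":11,"mu":6,"rs":98,"s":5},"p":{"crg":5,"e":1,"g":2,"yaz":39},"tu":[22,89,88],"x":{"h":62,"vl":65}}
After op 2 (add /x/kj 46): {"jgu":{"mm":11,"mu":6,"rs":98,"s":5},"p":{"crg":5,"e":1,"g":2,"yaz":39},"tu":[22,89,88],"x":{"h":62,"kj":46,"vl":65}}
After op 3 (add /sy 26): {"jgu":{"mm":11,"mu":6,"rs":98,"s":5},"p":{"crg":5,"e":1,"g":2,"yaz":39},"sy":26,"tu":[22,89,88],"x":{"h":62,"kj":46,"vl":65}}
After op 4 (replace /tu 64): {"jgu":{"mm":11,"mu":6,"rs":98,"s":5},"p":{"crg":5,"e":1,"g":2,"yaz":39},"sy":26,"tu":64,"x":{"h":62,"kj":46,"vl":65}}
After op 5 (replace /jgu/s 43): {"jgu":{"mm":11,"mu":6,"rs":98,"s":43},"p":{"crg":5,"e":1,"g":2,"yaz":39},"sy":26,"tu":64,"x":{"h":62,"kj":46,"vl":65}}
After op 6 (add /p/ua 56): {"jgu":{"mm":11,"mu":6,"rs":98,"s":43},"p":{"crg":5,"e":1,"g":2,"ua":56,"yaz":39},"sy":26,"tu":64,"x":{"h":62,"kj":46,"vl":65}}
After op 7 (replace /x/h 84): {"jgu":{"mm":11,"mu":6,"rs":98,"s":43},"p":{"crg":5,"e":1,"g":2,"ua":56,"yaz":39},"sy":26,"tu":64,"x":{"h":84,"kj":46,"vl":65}}
After op 8 (remove /tu): {"jgu":{"mm":11,"mu":6,"rs":98,"s":43},"p":{"crg":5,"e":1,"g":2,"ua":56,"yaz":39},"sy":26,"x":{"h":84,"kj":46,"vl":65}}
Value at /p/ua: 56

Answer: 56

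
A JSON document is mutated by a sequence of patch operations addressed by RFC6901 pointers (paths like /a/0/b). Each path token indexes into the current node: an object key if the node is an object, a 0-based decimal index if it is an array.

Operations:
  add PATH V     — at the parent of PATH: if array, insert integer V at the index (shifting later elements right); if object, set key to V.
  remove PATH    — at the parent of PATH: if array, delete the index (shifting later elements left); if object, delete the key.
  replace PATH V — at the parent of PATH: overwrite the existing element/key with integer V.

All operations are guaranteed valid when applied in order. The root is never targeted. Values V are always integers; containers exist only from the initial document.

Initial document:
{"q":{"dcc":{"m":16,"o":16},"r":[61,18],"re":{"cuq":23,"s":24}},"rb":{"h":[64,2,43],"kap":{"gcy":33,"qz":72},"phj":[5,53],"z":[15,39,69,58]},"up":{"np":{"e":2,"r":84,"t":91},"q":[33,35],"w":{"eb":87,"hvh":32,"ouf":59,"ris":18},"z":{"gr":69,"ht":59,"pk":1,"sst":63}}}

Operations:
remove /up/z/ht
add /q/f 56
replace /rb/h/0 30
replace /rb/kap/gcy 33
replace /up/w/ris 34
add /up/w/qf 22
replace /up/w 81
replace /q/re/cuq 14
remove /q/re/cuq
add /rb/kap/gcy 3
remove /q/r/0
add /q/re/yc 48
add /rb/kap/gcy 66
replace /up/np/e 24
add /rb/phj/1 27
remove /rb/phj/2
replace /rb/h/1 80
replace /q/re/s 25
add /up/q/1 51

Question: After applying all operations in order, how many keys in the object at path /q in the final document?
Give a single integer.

Answer: 4

Derivation:
After op 1 (remove /up/z/ht): {"q":{"dcc":{"m":16,"o":16},"r":[61,18],"re":{"cuq":23,"s":24}},"rb":{"h":[64,2,43],"kap":{"gcy":33,"qz":72},"phj":[5,53],"z":[15,39,69,58]},"up":{"np":{"e":2,"r":84,"t":91},"q":[33,35],"w":{"eb":87,"hvh":32,"ouf":59,"ris":18},"z":{"gr":69,"pk":1,"sst":63}}}
After op 2 (add /q/f 56): {"q":{"dcc":{"m":16,"o":16},"f":56,"r":[61,18],"re":{"cuq":23,"s":24}},"rb":{"h":[64,2,43],"kap":{"gcy":33,"qz":72},"phj":[5,53],"z":[15,39,69,58]},"up":{"np":{"e":2,"r":84,"t":91},"q":[33,35],"w":{"eb":87,"hvh":32,"ouf":59,"ris":18},"z":{"gr":69,"pk":1,"sst":63}}}
After op 3 (replace /rb/h/0 30): {"q":{"dcc":{"m":16,"o":16},"f":56,"r":[61,18],"re":{"cuq":23,"s":24}},"rb":{"h":[30,2,43],"kap":{"gcy":33,"qz":72},"phj":[5,53],"z":[15,39,69,58]},"up":{"np":{"e":2,"r":84,"t":91},"q":[33,35],"w":{"eb":87,"hvh":32,"ouf":59,"ris":18},"z":{"gr":69,"pk":1,"sst":63}}}
After op 4 (replace /rb/kap/gcy 33): {"q":{"dcc":{"m":16,"o":16},"f":56,"r":[61,18],"re":{"cuq":23,"s":24}},"rb":{"h":[30,2,43],"kap":{"gcy":33,"qz":72},"phj":[5,53],"z":[15,39,69,58]},"up":{"np":{"e":2,"r":84,"t":91},"q":[33,35],"w":{"eb":87,"hvh":32,"ouf":59,"ris":18},"z":{"gr":69,"pk":1,"sst":63}}}
After op 5 (replace /up/w/ris 34): {"q":{"dcc":{"m":16,"o":16},"f":56,"r":[61,18],"re":{"cuq":23,"s":24}},"rb":{"h":[30,2,43],"kap":{"gcy":33,"qz":72},"phj":[5,53],"z":[15,39,69,58]},"up":{"np":{"e":2,"r":84,"t":91},"q":[33,35],"w":{"eb":87,"hvh":32,"ouf":59,"ris":34},"z":{"gr":69,"pk":1,"sst":63}}}
After op 6 (add /up/w/qf 22): {"q":{"dcc":{"m":16,"o":16},"f":56,"r":[61,18],"re":{"cuq":23,"s":24}},"rb":{"h":[30,2,43],"kap":{"gcy":33,"qz":72},"phj":[5,53],"z":[15,39,69,58]},"up":{"np":{"e":2,"r":84,"t":91},"q":[33,35],"w":{"eb":87,"hvh":32,"ouf":59,"qf":22,"ris":34},"z":{"gr":69,"pk":1,"sst":63}}}
After op 7 (replace /up/w 81): {"q":{"dcc":{"m":16,"o":16},"f":56,"r":[61,18],"re":{"cuq":23,"s":24}},"rb":{"h":[30,2,43],"kap":{"gcy":33,"qz":72},"phj":[5,53],"z":[15,39,69,58]},"up":{"np":{"e":2,"r":84,"t":91},"q":[33,35],"w":81,"z":{"gr":69,"pk":1,"sst":63}}}
After op 8 (replace /q/re/cuq 14): {"q":{"dcc":{"m":16,"o":16},"f":56,"r":[61,18],"re":{"cuq":14,"s":24}},"rb":{"h":[30,2,43],"kap":{"gcy":33,"qz":72},"phj":[5,53],"z":[15,39,69,58]},"up":{"np":{"e":2,"r":84,"t":91},"q":[33,35],"w":81,"z":{"gr":69,"pk":1,"sst":63}}}
After op 9 (remove /q/re/cuq): {"q":{"dcc":{"m":16,"o":16},"f":56,"r":[61,18],"re":{"s":24}},"rb":{"h":[30,2,43],"kap":{"gcy":33,"qz":72},"phj":[5,53],"z":[15,39,69,58]},"up":{"np":{"e":2,"r":84,"t":91},"q":[33,35],"w":81,"z":{"gr":69,"pk":1,"sst":63}}}
After op 10 (add /rb/kap/gcy 3): {"q":{"dcc":{"m":16,"o":16},"f":56,"r":[61,18],"re":{"s":24}},"rb":{"h":[30,2,43],"kap":{"gcy":3,"qz":72},"phj":[5,53],"z":[15,39,69,58]},"up":{"np":{"e":2,"r":84,"t":91},"q":[33,35],"w":81,"z":{"gr":69,"pk":1,"sst":63}}}
After op 11 (remove /q/r/0): {"q":{"dcc":{"m":16,"o":16},"f":56,"r":[18],"re":{"s":24}},"rb":{"h":[30,2,43],"kap":{"gcy":3,"qz":72},"phj":[5,53],"z":[15,39,69,58]},"up":{"np":{"e":2,"r":84,"t":91},"q":[33,35],"w":81,"z":{"gr":69,"pk":1,"sst":63}}}
After op 12 (add /q/re/yc 48): {"q":{"dcc":{"m":16,"o":16},"f":56,"r":[18],"re":{"s":24,"yc":48}},"rb":{"h":[30,2,43],"kap":{"gcy":3,"qz":72},"phj":[5,53],"z":[15,39,69,58]},"up":{"np":{"e":2,"r":84,"t":91},"q":[33,35],"w":81,"z":{"gr":69,"pk":1,"sst":63}}}
After op 13 (add /rb/kap/gcy 66): {"q":{"dcc":{"m":16,"o":16},"f":56,"r":[18],"re":{"s":24,"yc":48}},"rb":{"h":[30,2,43],"kap":{"gcy":66,"qz":72},"phj":[5,53],"z":[15,39,69,58]},"up":{"np":{"e":2,"r":84,"t":91},"q":[33,35],"w":81,"z":{"gr":69,"pk":1,"sst":63}}}
After op 14 (replace /up/np/e 24): {"q":{"dcc":{"m":16,"o":16},"f":56,"r":[18],"re":{"s":24,"yc":48}},"rb":{"h":[30,2,43],"kap":{"gcy":66,"qz":72},"phj":[5,53],"z":[15,39,69,58]},"up":{"np":{"e":24,"r":84,"t":91},"q":[33,35],"w":81,"z":{"gr":69,"pk":1,"sst":63}}}
After op 15 (add /rb/phj/1 27): {"q":{"dcc":{"m":16,"o":16},"f":56,"r":[18],"re":{"s":24,"yc":48}},"rb":{"h":[30,2,43],"kap":{"gcy":66,"qz":72},"phj":[5,27,53],"z":[15,39,69,58]},"up":{"np":{"e":24,"r":84,"t":91},"q":[33,35],"w":81,"z":{"gr":69,"pk":1,"sst":63}}}
After op 16 (remove /rb/phj/2): {"q":{"dcc":{"m":16,"o":16},"f":56,"r":[18],"re":{"s":24,"yc":48}},"rb":{"h":[30,2,43],"kap":{"gcy":66,"qz":72},"phj":[5,27],"z":[15,39,69,58]},"up":{"np":{"e":24,"r":84,"t":91},"q":[33,35],"w":81,"z":{"gr":69,"pk":1,"sst":63}}}
After op 17 (replace /rb/h/1 80): {"q":{"dcc":{"m":16,"o":16},"f":56,"r":[18],"re":{"s":24,"yc":48}},"rb":{"h":[30,80,43],"kap":{"gcy":66,"qz":72},"phj":[5,27],"z":[15,39,69,58]},"up":{"np":{"e":24,"r":84,"t":91},"q":[33,35],"w":81,"z":{"gr":69,"pk":1,"sst":63}}}
After op 18 (replace /q/re/s 25): {"q":{"dcc":{"m":16,"o":16},"f":56,"r":[18],"re":{"s":25,"yc":48}},"rb":{"h":[30,80,43],"kap":{"gcy":66,"qz":72},"phj":[5,27],"z":[15,39,69,58]},"up":{"np":{"e":24,"r":84,"t":91},"q":[33,35],"w":81,"z":{"gr":69,"pk":1,"sst":63}}}
After op 19 (add /up/q/1 51): {"q":{"dcc":{"m":16,"o":16},"f":56,"r":[18],"re":{"s":25,"yc":48}},"rb":{"h":[30,80,43],"kap":{"gcy":66,"qz":72},"phj":[5,27],"z":[15,39,69,58]},"up":{"np":{"e":24,"r":84,"t":91},"q":[33,51,35],"w":81,"z":{"gr":69,"pk":1,"sst":63}}}
Size at path /q: 4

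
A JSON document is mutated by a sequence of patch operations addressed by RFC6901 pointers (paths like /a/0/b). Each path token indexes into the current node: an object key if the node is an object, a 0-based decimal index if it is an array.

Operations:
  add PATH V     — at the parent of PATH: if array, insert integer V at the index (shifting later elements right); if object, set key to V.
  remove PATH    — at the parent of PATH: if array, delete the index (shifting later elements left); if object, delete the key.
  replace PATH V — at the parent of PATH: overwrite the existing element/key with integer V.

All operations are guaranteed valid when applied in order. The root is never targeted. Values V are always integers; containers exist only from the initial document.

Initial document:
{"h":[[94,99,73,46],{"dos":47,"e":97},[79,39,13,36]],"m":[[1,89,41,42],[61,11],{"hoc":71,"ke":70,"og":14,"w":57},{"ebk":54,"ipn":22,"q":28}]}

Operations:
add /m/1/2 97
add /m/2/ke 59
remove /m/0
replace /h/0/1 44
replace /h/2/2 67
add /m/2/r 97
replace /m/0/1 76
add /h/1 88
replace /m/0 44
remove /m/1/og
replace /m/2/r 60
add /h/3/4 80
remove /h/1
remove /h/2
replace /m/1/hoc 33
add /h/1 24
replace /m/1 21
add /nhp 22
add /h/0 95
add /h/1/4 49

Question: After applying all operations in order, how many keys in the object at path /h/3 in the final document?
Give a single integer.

After op 1 (add /m/1/2 97): {"h":[[94,99,73,46],{"dos":47,"e":97},[79,39,13,36]],"m":[[1,89,41,42],[61,11,97],{"hoc":71,"ke":70,"og":14,"w":57},{"ebk":54,"ipn":22,"q":28}]}
After op 2 (add /m/2/ke 59): {"h":[[94,99,73,46],{"dos":47,"e":97},[79,39,13,36]],"m":[[1,89,41,42],[61,11,97],{"hoc":71,"ke":59,"og":14,"w":57},{"ebk":54,"ipn":22,"q":28}]}
After op 3 (remove /m/0): {"h":[[94,99,73,46],{"dos":47,"e":97},[79,39,13,36]],"m":[[61,11,97],{"hoc":71,"ke":59,"og":14,"w":57},{"ebk":54,"ipn":22,"q":28}]}
After op 4 (replace /h/0/1 44): {"h":[[94,44,73,46],{"dos":47,"e":97},[79,39,13,36]],"m":[[61,11,97],{"hoc":71,"ke":59,"og":14,"w":57},{"ebk":54,"ipn":22,"q":28}]}
After op 5 (replace /h/2/2 67): {"h":[[94,44,73,46],{"dos":47,"e":97},[79,39,67,36]],"m":[[61,11,97],{"hoc":71,"ke":59,"og":14,"w":57},{"ebk":54,"ipn":22,"q":28}]}
After op 6 (add /m/2/r 97): {"h":[[94,44,73,46],{"dos":47,"e":97},[79,39,67,36]],"m":[[61,11,97],{"hoc":71,"ke":59,"og":14,"w":57},{"ebk":54,"ipn":22,"q":28,"r":97}]}
After op 7 (replace /m/0/1 76): {"h":[[94,44,73,46],{"dos":47,"e":97},[79,39,67,36]],"m":[[61,76,97],{"hoc":71,"ke":59,"og":14,"w":57},{"ebk":54,"ipn":22,"q":28,"r":97}]}
After op 8 (add /h/1 88): {"h":[[94,44,73,46],88,{"dos":47,"e":97},[79,39,67,36]],"m":[[61,76,97],{"hoc":71,"ke":59,"og":14,"w":57},{"ebk":54,"ipn":22,"q":28,"r":97}]}
After op 9 (replace /m/0 44): {"h":[[94,44,73,46],88,{"dos":47,"e":97},[79,39,67,36]],"m":[44,{"hoc":71,"ke":59,"og":14,"w":57},{"ebk":54,"ipn":22,"q":28,"r":97}]}
After op 10 (remove /m/1/og): {"h":[[94,44,73,46],88,{"dos":47,"e":97},[79,39,67,36]],"m":[44,{"hoc":71,"ke":59,"w":57},{"ebk":54,"ipn":22,"q":28,"r":97}]}
After op 11 (replace /m/2/r 60): {"h":[[94,44,73,46],88,{"dos":47,"e":97},[79,39,67,36]],"m":[44,{"hoc":71,"ke":59,"w":57},{"ebk":54,"ipn":22,"q":28,"r":60}]}
After op 12 (add /h/3/4 80): {"h":[[94,44,73,46],88,{"dos":47,"e":97},[79,39,67,36,80]],"m":[44,{"hoc":71,"ke":59,"w":57},{"ebk":54,"ipn":22,"q":28,"r":60}]}
After op 13 (remove /h/1): {"h":[[94,44,73,46],{"dos":47,"e":97},[79,39,67,36,80]],"m":[44,{"hoc":71,"ke":59,"w":57},{"ebk":54,"ipn":22,"q":28,"r":60}]}
After op 14 (remove /h/2): {"h":[[94,44,73,46],{"dos":47,"e":97}],"m":[44,{"hoc":71,"ke":59,"w":57},{"ebk":54,"ipn":22,"q":28,"r":60}]}
After op 15 (replace /m/1/hoc 33): {"h":[[94,44,73,46],{"dos":47,"e":97}],"m":[44,{"hoc":33,"ke":59,"w":57},{"ebk":54,"ipn":22,"q":28,"r":60}]}
After op 16 (add /h/1 24): {"h":[[94,44,73,46],24,{"dos":47,"e":97}],"m":[44,{"hoc":33,"ke":59,"w":57},{"ebk":54,"ipn":22,"q":28,"r":60}]}
After op 17 (replace /m/1 21): {"h":[[94,44,73,46],24,{"dos":47,"e":97}],"m":[44,21,{"ebk":54,"ipn":22,"q":28,"r":60}]}
After op 18 (add /nhp 22): {"h":[[94,44,73,46],24,{"dos":47,"e":97}],"m":[44,21,{"ebk":54,"ipn":22,"q":28,"r":60}],"nhp":22}
After op 19 (add /h/0 95): {"h":[95,[94,44,73,46],24,{"dos":47,"e":97}],"m":[44,21,{"ebk":54,"ipn":22,"q":28,"r":60}],"nhp":22}
After op 20 (add /h/1/4 49): {"h":[95,[94,44,73,46,49],24,{"dos":47,"e":97}],"m":[44,21,{"ebk":54,"ipn":22,"q":28,"r":60}],"nhp":22}
Size at path /h/3: 2

Answer: 2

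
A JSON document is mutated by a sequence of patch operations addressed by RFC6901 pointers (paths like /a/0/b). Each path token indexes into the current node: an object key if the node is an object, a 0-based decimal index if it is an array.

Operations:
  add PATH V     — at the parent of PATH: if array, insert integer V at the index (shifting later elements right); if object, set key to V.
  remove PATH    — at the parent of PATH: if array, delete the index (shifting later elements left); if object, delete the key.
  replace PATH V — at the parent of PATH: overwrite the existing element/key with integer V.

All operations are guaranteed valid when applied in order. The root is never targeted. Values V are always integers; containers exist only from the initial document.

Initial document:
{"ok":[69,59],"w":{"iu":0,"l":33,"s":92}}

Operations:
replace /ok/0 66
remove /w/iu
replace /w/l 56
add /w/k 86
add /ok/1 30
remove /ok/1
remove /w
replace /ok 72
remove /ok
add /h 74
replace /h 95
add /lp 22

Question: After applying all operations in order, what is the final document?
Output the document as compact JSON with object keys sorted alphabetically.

After op 1 (replace /ok/0 66): {"ok":[66,59],"w":{"iu":0,"l":33,"s":92}}
After op 2 (remove /w/iu): {"ok":[66,59],"w":{"l":33,"s":92}}
After op 3 (replace /w/l 56): {"ok":[66,59],"w":{"l":56,"s":92}}
After op 4 (add /w/k 86): {"ok":[66,59],"w":{"k":86,"l":56,"s":92}}
After op 5 (add /ok/1 30): {"ok":[66,30,59],"w":{"k":86,"l":56,"s":92}}
After op 6 (remove /ok/1): {"ok":[66,59],"w":{"k":86,"l":56,"s":92}}
After op 7 (remove /w): {"ok":[66,59]}
After op 8 (replace /ok 72): {"ok":72}
After op 9 (remove /ok): {}
After op 10 (add /h 74): {"h":74}
After op 11 (replace /h 95): {"h":95}
After op 12 (add /lp 22): {"h":95,"lp":22}

Answer: {"h":95,"lp":22}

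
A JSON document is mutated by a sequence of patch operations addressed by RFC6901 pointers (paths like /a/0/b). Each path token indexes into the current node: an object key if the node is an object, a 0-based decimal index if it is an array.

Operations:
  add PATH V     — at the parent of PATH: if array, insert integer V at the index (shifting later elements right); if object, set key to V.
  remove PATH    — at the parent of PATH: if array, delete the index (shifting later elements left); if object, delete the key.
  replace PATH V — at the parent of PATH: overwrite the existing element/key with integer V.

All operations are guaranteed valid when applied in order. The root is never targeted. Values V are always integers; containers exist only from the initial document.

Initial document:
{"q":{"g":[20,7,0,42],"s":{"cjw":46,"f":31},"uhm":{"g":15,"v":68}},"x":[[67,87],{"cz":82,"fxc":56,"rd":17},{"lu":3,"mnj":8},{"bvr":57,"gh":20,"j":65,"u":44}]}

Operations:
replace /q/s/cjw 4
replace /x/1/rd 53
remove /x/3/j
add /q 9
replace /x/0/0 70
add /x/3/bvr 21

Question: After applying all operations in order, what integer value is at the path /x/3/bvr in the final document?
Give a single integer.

Answer: 21

Derivation:
After op 1 (replace /q/s/cjw 4): {"q":{"g":[20,7,0,42],"s":{"cjw":4,"f":31},"uhm":{"g":15,"v":68}},"x":[[67,87],{"cz":82,"fxc":56,"rd":17},{"lu":3,"mnj":8},{"bvr":57,"gh":20,"j":65,"u":44}]}
After op 2 (replace /x/1/rd 53): {"q":{"g":[20,7,0,42],"s":{"cjw":4,"f":31},"uhm":{"g":15,"v":68}},"x":[[67,87],{"cz":82,"fxc":56,"rd":53},{"lu":3,"mnj":8},{"bvr":57,"gh":20,"j":65,"u":44}]}
After op 3 (remove /x/3/j): {"q":{"g":[20,7,0,42],"s":{"cjw":4,"f":31},"uhm":{"g":15,"v":68}},"x":[[67,87],{"cz":82,"fxc":56,"rd":53},{"lu":3,"mnj":8},{"bvr":57,"gh":20,"u":44}]}
After op 4 (add /q 9): {"q":9,"x":[[67,87],{"cz":82,"fxc":56,"rd":53},{"lu":3,"mnj":8},{"bvr":57,"gh":20,"u":44}]}
After op 5 (replace /x/0/0 70): {"q":9,"x":[[70,87],{"cz":82,"fxc":56,"rd":53},{"lu":3,"mnj":8},{"bvr":57,"gh":20,"u":44}]}
After op 6 (add /x/3/bvr 21): {"q":9,"x":[[70,87],{"cz":82,"fxc":56,"rd":53},{"lu":3,"mnj":8},{"bvr":21,"gh":20,"u":44}]}
Value at /x/3/bvr: 21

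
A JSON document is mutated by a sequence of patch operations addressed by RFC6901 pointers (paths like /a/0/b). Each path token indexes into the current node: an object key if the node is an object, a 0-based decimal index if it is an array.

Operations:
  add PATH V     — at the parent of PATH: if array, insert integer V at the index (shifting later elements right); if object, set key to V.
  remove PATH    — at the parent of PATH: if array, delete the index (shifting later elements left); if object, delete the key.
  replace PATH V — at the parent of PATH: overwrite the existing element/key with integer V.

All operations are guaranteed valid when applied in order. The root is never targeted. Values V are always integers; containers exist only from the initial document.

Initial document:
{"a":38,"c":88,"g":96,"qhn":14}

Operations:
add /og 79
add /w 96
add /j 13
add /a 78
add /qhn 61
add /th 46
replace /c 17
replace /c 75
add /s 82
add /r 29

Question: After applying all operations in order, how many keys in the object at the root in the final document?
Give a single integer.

Answer: 10

Derivation:
After op 1 (add /og 79): {"a":38,"c":88,"g":96,"og":79,"qhn":14}
After op 2 (add /w 96): {"a":38,"c":88,"g":96,"og":79,"qhn":14,"w":96}
After op 3 (add /j 13): {"a":38,"c":88,"g":96,"j":13,"og":79,"qhn":14,"w":96}
After op 4 (add /a 78): {"a":78,"c":88,"g":96,"j":13,"og":79,"qhn":14,"w":96}
After op 5 (add /qhn 61): {"a":78,"c":88,"g":96,"j":13,"og":79,"qhn":61,"w":96}
After op 6 (add /th 46): {"a":78,"c":88,"g":96,"j":13,"og":79,"qhn":61,"th":46,"w":96}
After op 7 (replace /c 17): {"a":78,"c":17,"g":96,"j":13,"og":79,"qhn":61,"th":46,"w":96}
After op 8 (replace /c 75): {"a":78,"c":75,"g":96,"j":13,"og":79,"qhn":61,"th":46,"w":96}
After op 9 (add /s 82): {"a":78,"c":75,"g":96,"j":13,"og":79,"qhn":61,"s":82,"th":46,"w":96}
After op 10 (add /r 29): {"a":78,"c":75,"g":96,"j":13,"og":79,"qhn":61,"r":29,"s":82,"th":46,"w":96}
Size at the root: 10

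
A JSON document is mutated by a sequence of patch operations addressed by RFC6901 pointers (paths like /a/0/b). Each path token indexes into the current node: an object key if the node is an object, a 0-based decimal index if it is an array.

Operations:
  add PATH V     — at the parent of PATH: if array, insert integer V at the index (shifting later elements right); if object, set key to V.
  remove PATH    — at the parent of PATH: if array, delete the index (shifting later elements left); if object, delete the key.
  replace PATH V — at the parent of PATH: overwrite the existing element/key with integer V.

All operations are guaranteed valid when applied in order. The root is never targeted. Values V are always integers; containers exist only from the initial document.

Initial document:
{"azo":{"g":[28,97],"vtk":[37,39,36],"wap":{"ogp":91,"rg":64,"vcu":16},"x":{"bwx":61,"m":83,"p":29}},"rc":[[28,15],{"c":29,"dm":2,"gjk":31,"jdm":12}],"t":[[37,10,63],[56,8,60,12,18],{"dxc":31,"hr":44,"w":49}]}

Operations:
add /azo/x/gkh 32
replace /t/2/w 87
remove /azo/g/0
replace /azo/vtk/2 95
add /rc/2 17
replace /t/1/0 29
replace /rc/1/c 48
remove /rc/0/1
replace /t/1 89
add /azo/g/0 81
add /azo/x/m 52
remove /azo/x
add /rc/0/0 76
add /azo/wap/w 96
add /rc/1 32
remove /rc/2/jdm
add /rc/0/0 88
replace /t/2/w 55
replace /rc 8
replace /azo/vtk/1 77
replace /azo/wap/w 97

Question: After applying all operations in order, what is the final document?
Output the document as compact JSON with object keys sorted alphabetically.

After op 1 (add /azo/x/gkh 32): {"azo":{"g":[28,97],"vtk":[37,39,36],"wap":{"ogp":91,"rg":64,"vcu":16},"x":{"bwx":61,"gkh":32,"m":83,"p":29}},"rc":[[28,15],{"c":29,"dm":2,"gjk":31,"jdm":12}],"t":[[37,10,63],[56,8,60,12,18],{"dxc":31,"hr":44,"w":49}]}
After op 2 (replace /t/2/w 87): {"azo":{"g":[28,97],"vtk":[37,39,36],"wap":{"ogp":91,"rg":64,"vcu":16},"x":{"bwx":61,"gkh":32,"m":83,"p":29}},"rc":[[28,15],{"c":29,"dm":2,"gjk":31,"jdm":12}],"t":[[37,10,63],[56,8,60,12,18],{"dxc":31,"hr":44,"w":87}]}
After op 3 (remove /azo/g/0): {"azo":{"g":[97],"vtk":[37,39,36],"wap":{"ogp":91,"rg":64,"vcu":16},"x":{"bwx":61,"gkh":32,"m":83,"p":29}},"rc":[[28,15],{"c":29,"dm":2,"gjk":31,"jdm":12}],"t":[[37,10,63],[56,8,60,12,18],{"dxc":31,"hr":44,"w":87}]}
After op 4 (replace /azo/vtk/2 95): {"azo":{"g":[97],"vtk":[37,39,95],"wap":{"ogp":91,"rg":64,"vcu":16},"x":{"bwx":61,"gkh":32,"m":83,"p":29}},"rc":[[28,15],{"c":29,"dm":2,"gjk":31,"jdm":12}],"t":[[37,10,63],[56,8,60,12,18],{"dxc":31,"hr":44,"w":87}]}
After op 5 (add /rc/2 17): {"azo":{"g":[97],"vtk":[37,39,95],"wap":{"ogp":91,"rg":64,"vcu":16},"x":{"bwx":61,"gkh":32,"m":83,"p":29}},"rc":[[28,15],{"c":29,"dm":2,"gjk":31,"jdm":12},17],"t":[[37,10,63],[56,8,60,12,18],{"dxc":31,"hr":44,"w":87}]}
After op 6 (replace /t/1/0 29): {"azo":{"g":[97],"vtk":[37,39,95],"wap":{"ogp":91,"rg":64,"vcu":16},"x":{"bwx":61,"gkh":32,"m":83,"p":29}},"rc":[[28,15],{"c":29,"dm":2,"gjk":31,"jdm":12},17],"t":[[37,10,63],[29,8,60,12,18],{"dxc":31,"hr":44,"w":87}]}
After op 7 (replace /rc/1/c 48): {"azo":{"g":[97],"vtk":[37,39,95],"wap":{"ogp":91,"rg":64,"vcu":16},"x":{"bwx":61,"gkh":32,"m":83,"p":29}},"rc":[[28,15],{"c":48,"dm":2,"gjk":31,"jdm":12},17],"t":[[37,10,63],[29,8,60,12,18],{"dxc":31,"hr":44,"w":87}]}
After op 8 (remove /rc/0/1): {"azo":{"g":[97],"vtk":[37,39,95],"wap":{"ogp":91,"rg":64,"vcu":16},"x":{"bwx":61,"gkh":32,"m":83,"p":29}},"rc":[[28],{"c":48,"dm":2,"gjk":31,"jdm":12},17],"t":[[37,10,63],[29,8,60,12,18],{"dxc":31,"hr":44,"w":87}]}
After op 9 (replace /t/1 89): {"azo":{"g":[97],"vtk":[37,39,95],"wap":{"ogp":91,"rg":64,"vcu":16},"x":{"bwx":61,"gkh":32,"m":83,"p":29}},"rc":[[28],{"c":48,"dm":2,"gjk":31,"jdm":12},17],"t":[[37,10,63],89,{"dxc":31,"hr":44,"w":87}]}
After op 10 (add /azo/g/0 81): {"azo":{"g":[81,97],"vtk":[37,39,95],"wap":{"ogp":91,"rg":64,"vcu":16},"x":{"bwx":61,"gkh":32,"m":83,"p":29}},"rc":[[28],{"c":48,"dm":2,"gjk":31,"jdm":12},17],"t":[[37,10,63],89,{"dxc":31,"hr":44,"w":87}]}
After op 11 (add /azo/x/m 52): {"azo":{"g":[81,97],"vtk":[37,39,95],"wap":{"ogp":91,"rg":64,"vcu":16},"x":{"bwx":61,"gkh":32,"m":52,"p":29}},"rc":[[28],{"c":48,"dm":2,"gjk":31,"jdm":12},17],"t":[[37,10,63],89,{"dxc":31,"hr":44,"w":87}]}
After op 12 (remove /azo/x): {"azo":{"g":[81,97],"vtk":[37,39,95],"wap":{"ogp":91,"rg":64,"vcu":16}},"rc":[[28],{"c":48,"dm":2,"gjk":31,"jdm":12},17],"t":[[37,10,63],89,{"dxc":31,"hr":44,"w":87}]}
After op 13 (add /rc/0/0 76): {"azo":{"g":[81,97],"vtk":[37,39,95],"wap":{"ogp":91,"rg":64,"vcu":16}},"rc":[[76,28],{"c":48,"dm":2,"gjk":31,"jdm":12},17],"t":[[37,10,63],89,{"dxc":31,"hr":44,"w":87}]}
After op 14 (add /azo/wap/w 96): {"azo":{"g":[81,97],"vtk":[37,39,95],"wap":{"ogp":91,"rg":64,"vcu":16,"w":96}},"rc":[[76,28],{"c":48,"dm":2,"gjk":31,"jdm":12},17],"t":[[37,10,63],89,{"dxc":31,"hr":44,"w":87}]}
After op 15 (add /rc/1 32): {"azo":{"g":[81,97],"vtk":[37,39,95],"wap":{"ogp":91,"rg":64,"vcu":16,"w":96}},"rc":[[76,28],32,{"c":48,"dm":2,"gjk":31,"jdm":12},17],"t":[[37,10,63],89,{"dxc":31,"hr":44,"w":87}]}
After op 16 (remove /rc/2/jdm): {"azo":{"g":[81,97],"vtk":[37,39,95],"wap":{"ogp":91,"rg":64,"vcu":16,"w":96}},"rc":[[76,28],32,{"c":48,"dm":2,"gjk":31},17],"t":[[37,10,63],89,{"dxc":31,"hr":44,"w":87}]}
After op 17 (add /rc/0/0 88): {"azo":{"g":[81,97],"vtk":[37,39,95],"wap":{"ogp":91,"rg":64,"vcu":16,"w":96}},"rc":[[88,76,28],32,{"c":48,"dm":2,"gjk":31},17],"t":[[37,10,63],89,{"dxc":31,"hr":44,"w":87}]}
After op 18 (replace /t/2/w 55): {"azo":{"g":[81,97],"vtk":[37,39,95],"wap":{"ogp":91,"rg":64,"vcu":16,"w":96}},"rc":[[88,76,28],32,{"c":48,"dm":2,"gjk":31},17],"t":[[37,10,63],89,{"dxc":31,"hr":44,"w":55}]}
After op 19 (replace /rc 8): {"azo":{"g":[81,97],"vtk":[37,39,95],"wap":{"ogp":91,"rg":64,"vcu":16,"w":96}},"rc":8,"t":[[37,10,63],89,{"dxc":31,"hr":44,"w":55}]}
After op 20 (replace /azo/vtk/1 77): {"azo":{"g":[81,97],"vtk":[37,77,95],"wap":{"ogp":91,"rg":64,"vcu":16,"w":96}},"rc":8,"t":[[37,10,63],89,{"dxc":31,"hr":44,"w":55}]}
After op 21 (replace /azo/wap/w 97): {"azo":{"g":[81,97],"vtk":[37,77,95],"wap":{"ogp":91,"rg":64,"vcu":16,"w":97}},"rc":8,"t":[[37,10,63],89,{"dxc":31,"hr":44,"w":55}]}

Answer: {"azo":{"g":[81,97],"vtk":[37,77,95],"wap":{"ogp":91,"rg":64,"vcu":16,"w":97}},"rc":8,"t":[[37,10,63],89,{"dxc":31,"hr":44,"w":55}]}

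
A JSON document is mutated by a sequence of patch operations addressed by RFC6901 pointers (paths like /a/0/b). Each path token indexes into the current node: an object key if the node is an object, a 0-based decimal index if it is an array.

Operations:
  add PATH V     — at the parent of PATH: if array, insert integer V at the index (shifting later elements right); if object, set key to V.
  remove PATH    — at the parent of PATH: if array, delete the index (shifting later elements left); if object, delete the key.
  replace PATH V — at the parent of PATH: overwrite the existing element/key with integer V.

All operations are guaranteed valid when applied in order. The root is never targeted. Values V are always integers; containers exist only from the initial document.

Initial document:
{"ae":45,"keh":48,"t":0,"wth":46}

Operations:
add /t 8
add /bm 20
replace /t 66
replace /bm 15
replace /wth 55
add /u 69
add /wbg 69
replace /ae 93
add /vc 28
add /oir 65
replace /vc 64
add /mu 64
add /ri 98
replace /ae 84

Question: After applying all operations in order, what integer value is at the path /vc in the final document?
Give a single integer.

After op 1 (add /t 8): {"ae":45,"keh":48,"t":8,"wth":46}
After op 2 (add /bm 20): {"ae":45,"bm":20,"keh":48,"t":8,"wth":46}
After op 3 (replace /t 66): {"ae":45,"bm":20,"keh":48,"t":66,"wth":46}
After op 4 (replace /bm 15): {"ae":45,"bm":15,"keh":48,"t":66,"wth":46}
After op 5 (replace /wth 55): {"ae":45,"bm":15,"keh":48,"t":66,"wth":55}
After op 6 (add /u 69): {"ae":45,"bm":15,"keh":48,"t":66,"u":69,"wth":55}
After op 7 (add /wbg 69): {"ae":45,"bm":15,"keh":48,"t":66,"u":69,"wbg":69,"wth":55}
After op 8 (replace /ae 93): {"ae":93,"bm":15,"keh":48,"t":66,"u":69,"wbg":69,"wth":55}
After op 9 (add /vc 28): {"ae":93,"bm":15,"keh":48,"t":66,"u":69,"vc":28,"wbg":69,"wth":55}
After op 10 (add /oir 65): {"ae":93,"bm":15,"keh":48,"oir":65,"t":66,"u":69,"vc":28,"wbg":69,"wth":55}
After op 11 (replace /vc 64): {"ae":93,"bm":15,"keh":48,"oir":65,"t":66,"u":69,"vc":64,"wbg":69,"wth":55}
After op 12 (add /mu 64): {"ae":93,"bm":15,"keh":48,"mu":64,"oir":65,"t":66,"u":69,"vc":64,"wbg":69,"wth":55}
After op 13 (add /ri 98): {"ae":93,"bm":15,"keh":48,"mu":64,"oir":65,"ri":98,"t":66,"u":69,"vc":64,"wbg":69,"wth":55}
After op 14 (replace /ae 84): {"ae":84,"bm":15,"keh":48,"mu":64,"oir":65,"ri":98,"t":66,"u":69,"vc":64,"wbg":69,"wth":55}
Value at /vc: 64

Answer: 64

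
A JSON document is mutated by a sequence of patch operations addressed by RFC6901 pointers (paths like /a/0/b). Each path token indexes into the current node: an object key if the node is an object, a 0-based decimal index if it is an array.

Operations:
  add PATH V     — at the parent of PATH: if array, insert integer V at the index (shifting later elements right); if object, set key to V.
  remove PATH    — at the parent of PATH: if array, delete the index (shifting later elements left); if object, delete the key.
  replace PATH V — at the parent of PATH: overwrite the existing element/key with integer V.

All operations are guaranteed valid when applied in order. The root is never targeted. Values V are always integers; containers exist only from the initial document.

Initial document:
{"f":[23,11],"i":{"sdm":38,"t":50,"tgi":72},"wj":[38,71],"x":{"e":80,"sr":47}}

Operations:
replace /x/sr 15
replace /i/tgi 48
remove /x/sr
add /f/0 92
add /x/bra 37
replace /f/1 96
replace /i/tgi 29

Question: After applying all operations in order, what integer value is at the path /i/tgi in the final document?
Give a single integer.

After op 1 (replace /x/sr 15): {"f":[23,11],"i":{"sdm":38,"t":50,"tgi":72},"wj":[38,71],"x":{"e":80,"sr":15}}
After op 2 (replace /i/tgi 48): {"f":[23,11],"i":{"sdm":38,"t":50,"tgi":48},"wj":[38,71],"x":{"e":80,"sr":15}}
After op 3 (remove /x/sr): {"f":[23,11],"i":{"sdm":38,"t":50,"tgi":48},"wj":[38,71],"x":{"e":80}}
After op 4 (add /f/0 92): {"f":[92,23,11],"i":{"sdm":38,"t":50,"tgi":48},"wj":[38,71],"x":{"e":80}}
After op 5 (add /x/bra 37): {"f":[92,23,11],"i":{"sdm":38,"t":50,"tgi":48},"wj":[38,71],"x":{"bra":37,"e":80}}
After op 6 (replace /f/1 96): {"f":[92,96,11],"i":{"sdm":38,"t":50,"tgi":48},"wj":[38,71],"x":{"bra":37,"e":80}}
After op 7 (replace /i/tgi 29): {"f":[92,96,11],"i":{"sdm":38,"t":50,"tgi":29},"wj":[38,71],"x":{"bra":37,"e":80}}
Value at /i/tgi: 29

Answer: 29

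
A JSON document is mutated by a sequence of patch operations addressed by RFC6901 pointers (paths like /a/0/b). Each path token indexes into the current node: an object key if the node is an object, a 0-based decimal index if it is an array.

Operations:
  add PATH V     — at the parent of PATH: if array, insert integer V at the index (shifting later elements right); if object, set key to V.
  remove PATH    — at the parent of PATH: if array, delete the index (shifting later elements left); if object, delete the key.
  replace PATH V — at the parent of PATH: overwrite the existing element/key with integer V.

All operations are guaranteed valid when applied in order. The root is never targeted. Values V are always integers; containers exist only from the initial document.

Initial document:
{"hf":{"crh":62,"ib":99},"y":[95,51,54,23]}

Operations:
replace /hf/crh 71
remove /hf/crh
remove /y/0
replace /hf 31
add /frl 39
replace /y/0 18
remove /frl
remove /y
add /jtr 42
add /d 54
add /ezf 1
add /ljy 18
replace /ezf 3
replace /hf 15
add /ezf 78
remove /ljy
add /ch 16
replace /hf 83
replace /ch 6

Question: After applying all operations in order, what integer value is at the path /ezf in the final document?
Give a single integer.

After op 1 (replace /hf/crh 71): {"hf":{"crh":71,"ib":99},"y":[95,51,54,23]}
After op 2 (remove /hf/crh): {"hf":{"ib":99},"y":[95,51,54,23]}
After op 3 (remove /y/0): {"hf":{"ib":99},"y":[51,54,23]}
After op 4 (replace /hf 31): {"hf":31,"y":[51,54,23]}
After op 5 (add /frl 39): {"frl":39,"hf":31,"y":[51,54,23]}
After op 6 (replace /y/0 18): {"frl":39,"hf":31,"y":[18,54,23]}
After op 7 (remove /frl): {"hf":31,"y":[18,54,23]}
After op 8 (remove /y): {"hf":31}
After op 9 (add /jtr 42): {"hf":31,"jtr":42}
After op 10 (add /d 54): {"d":54,"hf":31,"jtr":42}
After op 11 (add /ezf 1): {"d":54,"ezf":1,"hf":31,"jtr":42}
After op 12 (add /ljy 18): {"d":54,"ezf":1,"hf":31,"jtr":42,"ljy":18}
After op 13 (replace /ezf 3): {"d":54,"ezf":3,"hf":31,"jtr":42,"ljy":18}
After op 14 (replace /hf 15): {"d":54,"ezf":3,"hf":15,"jtr":42,"ljy":18}
After op 15 (add /ezf 78): {"d":54,"ezf":78,"hf":15,"jtr":42,"ljy":18}
After op 16 (remove /ljy): {"d":54,"ezf":78,"hf":15,"jtr":42}
After op 17 (add /ch 16): {"ch":16,"d":54,"ezf":78,"hf":15,"jtr":42}
After op 18 (replace /hf 83): {"ch":16,"d":54,"ezf":78,"hf":83,"jtr":42}
After op 19 (replace /ch 6): {"ch":6,"d":54,"ezf":78,"hf":83,"jtr":42}
Value at /ezf: 78

Answer: 78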